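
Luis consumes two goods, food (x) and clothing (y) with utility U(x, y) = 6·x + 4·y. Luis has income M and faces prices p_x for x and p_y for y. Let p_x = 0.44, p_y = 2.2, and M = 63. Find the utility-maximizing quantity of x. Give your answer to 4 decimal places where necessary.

x* = 143.1818

Linear utility — the consumer picks whichever good has higher MU/price: 6/0.44 = 13.6364 vs 4/2.2 = 1.8182.
x gives more utility per dollar, so spend all income on x: x* = M/p_x, y* = 0.
Numerically: x* = 143.1818, y* = 0.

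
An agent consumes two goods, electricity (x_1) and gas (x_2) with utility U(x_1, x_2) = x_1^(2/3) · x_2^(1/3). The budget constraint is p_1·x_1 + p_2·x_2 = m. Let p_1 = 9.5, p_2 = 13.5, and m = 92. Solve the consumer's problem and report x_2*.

x_2* = 2.2716

The MRS is 2·x_2/x_1. Set MRS = p_1/p_2.
Rearranging, p_2·x_2 = (1/2)·p_1·x_1. Substituting into the budget gives p_1·x_1·(1 + (1/2)) = m.
Demand: x_1*(p_1,p_2,m) = 2/3·m/p_1 and x_2* = 1/3·m/p_2.
At p_1=9.5, p_2=13.5, m=92: x_2* = 1/3·92/13.5 = 2.2716.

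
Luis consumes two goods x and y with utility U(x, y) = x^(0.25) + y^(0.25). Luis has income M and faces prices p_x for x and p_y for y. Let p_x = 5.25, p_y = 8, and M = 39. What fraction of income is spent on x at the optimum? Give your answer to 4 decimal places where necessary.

MRS = MU_x/MU_y = (y/x)^(0.75). Set equal to p_x/p_y.
Hence y/x = (p_x/p_y)^(1/(0.75)), i.e. raised to the 4/3 power.
Substitute y = (y/x)·x into the budget: x* = M/(p_x + p_y·(y/x)).
Numerically y/x = 0.570286, so x* = 39/(5.25 + 8·0.570286) = 3.9746 and y* = 0.570286·3.9746 = 2.2667.
Expenditure on x: 5.25·3.9746 = 20.8667; share = 0.535.

share on x = 0.535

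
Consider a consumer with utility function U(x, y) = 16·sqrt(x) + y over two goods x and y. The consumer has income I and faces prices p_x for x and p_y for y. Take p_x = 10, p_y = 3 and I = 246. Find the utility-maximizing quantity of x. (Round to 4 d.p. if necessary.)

Set MRS = p_x/p_y: 8·x^(−1/2) = p_x/p_y.
Thus x* = (8·p_y/p_x)² — independent of I — with the rest of income spent on y.
Plugging in: x* = (8·3/10)² = 5.76.

x* = 5.76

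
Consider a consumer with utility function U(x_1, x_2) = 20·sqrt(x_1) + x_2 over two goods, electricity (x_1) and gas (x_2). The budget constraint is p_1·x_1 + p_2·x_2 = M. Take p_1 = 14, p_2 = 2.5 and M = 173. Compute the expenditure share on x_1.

MU_x_1 = 10/√x_1, MU_x_2 = 1. Tangency: 10/√x_1 = p_1/p_2.
Solve: √x_1 = 10·p_2/p_1, so x_1*(p_1,p_2) = (10·p_2/p_1)², and x_2* = (M − p_1·x_1*)/p_2.
Plugging in: x_1* = (10·2.5/14)² = 3.1888, x_2* = 51.3429.
Expenditure on x_1: 14·3.1888 = 44.6429; share = 0.2581.

share on x_1 = 0.2581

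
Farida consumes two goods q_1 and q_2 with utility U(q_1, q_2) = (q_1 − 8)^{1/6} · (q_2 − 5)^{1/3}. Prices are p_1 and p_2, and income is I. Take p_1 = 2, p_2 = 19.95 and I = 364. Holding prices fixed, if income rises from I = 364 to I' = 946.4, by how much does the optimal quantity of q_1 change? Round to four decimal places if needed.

This is Cobb-Douglas in (q_1−8, q_2−5): tangency gives 1/6·p_2·(q_2−5) = 1/3·p_1·(q_1−8).
After buying the subsistence bundle (8, 5), a share 1/3 of the remaining income goes to q_1: q_1* = 8 + 1/3·(I − 8p_1 − 5p_2)/p_1.
Discretionary income = 364 − 8·2 − 5·19.95 = 248.25; q_1* = 8 + 1/3·248.25/2 = 49.375.
At I' = 946.4: q_1* = 146.4417. Change: 146.4417 − 49.375 = 97.0667.

Δq_1* = 97.0667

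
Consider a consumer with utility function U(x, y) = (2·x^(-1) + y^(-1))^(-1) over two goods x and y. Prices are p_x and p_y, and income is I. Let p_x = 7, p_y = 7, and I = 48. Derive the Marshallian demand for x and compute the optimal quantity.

x* = 4.0168

From the CES first-order condition, 2·(y/x)^(2) = p_x/p_y.
Solve for the ratio: y/x = [(1/2)·p_x/p_y]^(0.5).
Substitute y = (y/x)·x into the budget: x* = I/(p_x + p_y·(y/x)).
Numerically y/x = 0.707107, so x* = 48/(7 + 7·0.707107) = 4.0168.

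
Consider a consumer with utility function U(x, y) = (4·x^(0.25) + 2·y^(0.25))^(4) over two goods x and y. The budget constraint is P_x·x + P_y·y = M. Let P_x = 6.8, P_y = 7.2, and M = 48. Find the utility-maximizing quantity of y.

y* = 1.8683

From the CES first-order condition, 2·(y/x)^(0.75) = P_x/P_y.
Hence y/x = ((1/2)·P_x/P_y)^(1/(0.75)), i.e. raised to the 4/3 power.
Substitute y = (y/x)·x into the budget: x* = M/(P_x + P_y·(y/x)).
Numerically y/x = 0.36773, so x* = 48/(6.8 + 7.2·0.36773) = 5.0806 and y* = 0.36773·5.0806 = 1.8683.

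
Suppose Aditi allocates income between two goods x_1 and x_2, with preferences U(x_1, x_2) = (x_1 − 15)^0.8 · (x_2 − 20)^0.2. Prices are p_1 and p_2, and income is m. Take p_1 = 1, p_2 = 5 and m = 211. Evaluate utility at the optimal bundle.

Discretionary income = 211 − 15·1 − 20·5 = 96; x_1* = 15 + 0.8·96/1 = 91.8; x_2* = 20 + 0.2·96/5 = 23.84.
Utility at the optimum: U(91.8, 23.84) = 42.1847.

V = 42.1847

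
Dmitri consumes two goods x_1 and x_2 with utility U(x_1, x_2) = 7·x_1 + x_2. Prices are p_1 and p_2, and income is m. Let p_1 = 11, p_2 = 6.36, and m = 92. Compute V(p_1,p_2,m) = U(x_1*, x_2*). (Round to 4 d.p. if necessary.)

V = 58.5455

Linear utility — the consumer picks whichever good has higher MU/price: 7/11 = 0.6364 vs 1/6.36 = 0.1572.
x_1 gives more utility per dollar, so spend all income on x_1: x_1* = m/p_1, x_2* = 0.
Numerically: x_1* = 8.3636, x_2* = 0.
Utility at the optimum: U(8.3636, 0) = 58.5455.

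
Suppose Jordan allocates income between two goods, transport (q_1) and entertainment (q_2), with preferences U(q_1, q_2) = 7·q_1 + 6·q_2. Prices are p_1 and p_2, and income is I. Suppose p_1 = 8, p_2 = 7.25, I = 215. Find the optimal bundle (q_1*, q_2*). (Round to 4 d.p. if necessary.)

Perfect substitutes: compare marginal utility per dollar. 7/p_1 vs 6/p_2 → 0.875 vs 0.8276.
q_1 gives more utility per dollar, so spend all income on q_1: q_1* = I/p_1, q_2* = 0.
Numerically: q_1* = 26.875, q_2* = 0.

q_1* = 26.875, q_2* = 0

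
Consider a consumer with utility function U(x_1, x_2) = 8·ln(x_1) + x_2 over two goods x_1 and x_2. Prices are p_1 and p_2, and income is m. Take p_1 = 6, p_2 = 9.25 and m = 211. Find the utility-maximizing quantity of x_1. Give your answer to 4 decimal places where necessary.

x_1* = 12.3333

At the given prices: x_1* = 8·9.25/6 = 12.3333.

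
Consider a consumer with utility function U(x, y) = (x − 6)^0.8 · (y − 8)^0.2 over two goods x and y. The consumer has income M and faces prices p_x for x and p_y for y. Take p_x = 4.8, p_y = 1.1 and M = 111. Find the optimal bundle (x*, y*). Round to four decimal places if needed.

x* = 18.2333, y* = 21.3455

Let x' = x−6, y' = y−8. MRS = 4·y'/x' = p_x/p_y.
After buying the subsistence bundle (6, 8), a share 0.8 of the remaining income goes to x: x* = 6 + 0.8·(M − 6p_x − 8p_y)/p_x.
Discretionary income = 111 − 6·4.8 − 8·1.1 = 73.4; x* = 6 + 0.8·73.4/4.8 = 18.2333; y* = 8 + 0.2·73.4/1.1 = 21.3455.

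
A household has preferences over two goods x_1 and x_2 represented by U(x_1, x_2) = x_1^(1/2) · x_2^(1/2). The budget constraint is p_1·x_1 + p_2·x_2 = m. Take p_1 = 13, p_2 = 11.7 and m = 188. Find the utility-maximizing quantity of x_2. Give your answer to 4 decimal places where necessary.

The MRS is x_2/x_1. Set MRS = p_1/p_2.
Rearranging, p_2·x_2 = p_1·x_1. Substituting into the budget gives p_1·x_1·(1 + 1) = m.
Demand: x_1*(p_1,p_2,m) = 0.5·m/p_1 and x_2* = 0.5·m/p_2.
At p_1=13, p_2=11.7, m=188: x_2* = 0.5·188/11.7 = 8.0342.

x_2* = 8.0342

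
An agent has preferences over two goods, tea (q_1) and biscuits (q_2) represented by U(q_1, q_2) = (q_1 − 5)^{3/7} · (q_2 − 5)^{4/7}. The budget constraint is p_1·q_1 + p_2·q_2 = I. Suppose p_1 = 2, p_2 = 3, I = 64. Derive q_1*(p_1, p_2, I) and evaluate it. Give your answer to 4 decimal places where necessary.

q_1* = 13.3571

MRS = (3/4)·(q_2−5)/(q_1−5). Tangency with p_1/p_2 gives q_2−5 = (4/3)·(p_1/p_2)·(q_1−5).
After buying the subsistence bundle (5, 5), a share 3/7 of the remaining income goes to q_1: q_1* = 5 + 3/7·(I − 5p_1 − 5p_2)/p_1.
Discretionary income = 64 − 5·2 − 5·3 = 39; q_1* = 5 + 3/7·39/2 = 13.3571.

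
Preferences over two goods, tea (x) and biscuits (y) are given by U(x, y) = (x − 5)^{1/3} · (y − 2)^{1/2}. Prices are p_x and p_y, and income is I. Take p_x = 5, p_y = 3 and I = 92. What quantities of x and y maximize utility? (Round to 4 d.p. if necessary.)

Let x' = x−5, y' = y−2. MRS = (2/3)·y'/x' = p_x/p_y.
Substituting into the budget: x* = 5 + 0.4·(I − 5·p_x − 2·p_y)/p_x, and y* = 2 + 0.6·(…)/p_y.
Discretionary income = 92 − 5·5 − 2·3 = 61; x* = 5 + 0.4·61/5 = 9.88; y* = 2 + 0.6·61/3 = 14.2.

x* = 9.88, y* = 14.2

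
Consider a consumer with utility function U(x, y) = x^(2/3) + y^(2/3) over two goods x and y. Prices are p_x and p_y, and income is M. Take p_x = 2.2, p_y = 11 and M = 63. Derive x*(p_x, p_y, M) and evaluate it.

x* = 27.535

From the CES first-order condition, (y/x)^(1/3) = p_x/p_y.
Solve for the ratio: y/x = [p_x/p_y]^(3).
With the ratio pinned down, the budget gives x* = M/(p_x + p_y·(y/x)) and y* = (y/x)·x*.
Numerically y/x = 0.008, so x* = 63/(2.2 + 11·0.008) = 27.535.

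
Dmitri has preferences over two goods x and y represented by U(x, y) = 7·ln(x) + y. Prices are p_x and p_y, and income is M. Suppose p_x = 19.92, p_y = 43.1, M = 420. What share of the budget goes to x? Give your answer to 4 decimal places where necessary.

So x*(p_x,p_y) = 7·p_y/p_x, independent of income; and y* = (M − 7·p_y)/p_y.
At the given prices: x* = 7·43.1/19.92 = 15.1456, and y* = 2.7448.
Expenditure on x: 19.92·15.1456 = 301.7; share = 0.7183.

share on x = 0.7183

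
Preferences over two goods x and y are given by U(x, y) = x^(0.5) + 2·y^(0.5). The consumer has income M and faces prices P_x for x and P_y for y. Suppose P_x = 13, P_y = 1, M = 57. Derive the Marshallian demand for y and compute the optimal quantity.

y* = 55.9245

MRS = MU_x/MU_y = (1/2)·(y/x)^(0.5). Set equal to P_x/P_y.
Hence y/x = (2·P_x/P_y)^(1/(0.5)), i.e. raised to the 2 power.
Substitute y = (y/x)·x into the budget: x* = M/(P_x + P_y·(y/x)).
Numerically y/x = 676, so x* = 57/(13 + 1·676) = 0.0827 and y* = 676·0.0827 = 55.9245.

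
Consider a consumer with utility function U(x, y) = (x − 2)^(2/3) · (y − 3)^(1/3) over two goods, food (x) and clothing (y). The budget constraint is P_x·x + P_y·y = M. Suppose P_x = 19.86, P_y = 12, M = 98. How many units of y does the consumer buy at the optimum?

This is Cobb-Douglas in (x−2, y−3): tangency gives 2/3·P_y·(y−3) = 1/3·P_x·(x−2).
Substituting into the budget: x* = 2 + 2/3·(M − 2·P_x − 3·P_y)/P_x, and y* = 3 + 1/3·(…)/P_y.
Discretionary income = 98 − 2·19.86 − 3·12 = 22.28; y* = 3 + 1/3·22.28/12 = 3.6189.

y* = 3.6189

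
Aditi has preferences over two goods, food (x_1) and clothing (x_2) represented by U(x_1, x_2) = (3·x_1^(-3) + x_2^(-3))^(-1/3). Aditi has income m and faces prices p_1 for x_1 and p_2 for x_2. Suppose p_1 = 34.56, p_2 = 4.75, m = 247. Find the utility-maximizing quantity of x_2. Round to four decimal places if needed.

x_2* = 7.6131

With the ratio pinned down, the budget gives x_1* = m/(p_1 + p_2·(x_2/x_1)) and x_2* = (x_2/x_1)·x_1*.
Numerically x_2/x_1 = 1.247929, so x_1* = 247/(34.56 + 4.75·1.247929) = 6.1006 and x_2* = 1.247929·6.1006 = 7.6131.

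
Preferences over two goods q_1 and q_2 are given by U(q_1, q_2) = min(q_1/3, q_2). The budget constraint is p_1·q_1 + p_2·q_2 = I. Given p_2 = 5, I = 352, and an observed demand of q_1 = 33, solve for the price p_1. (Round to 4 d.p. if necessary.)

Leontief preferences: the optimum is at the kink where q_1/3 = q_2/1, i.e. q_2 = (1/3)·q_1.
Budget: p_1·q_1 + p_2·(1/3)·q_1 = I, so (3·p_1 + p_2)·q_1 = 3·I.
Demand: q_1*(p_1,p_2,I) = 3·I/(3·p_1 + p_2), q_2* = I/(3·p_1 + p_2).
Set q_1* = 33 in the demand function and solve for p_1: p_1 = 9.

p_1 = 9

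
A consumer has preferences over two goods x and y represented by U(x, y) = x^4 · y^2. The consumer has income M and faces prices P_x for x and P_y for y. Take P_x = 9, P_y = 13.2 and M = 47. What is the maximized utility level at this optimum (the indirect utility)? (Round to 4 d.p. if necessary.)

MU_x/MU_y = (4·y)/(2·x); tangency sets this equal to P_x/P_y.
So 4·P_y·y = 2·P_x·x; combined with the budget, a share 2/3 of income goes to x.
Demand: x*(P_x,P_y,M) = 2/3·M/P_x and y* = 1/3·M/P_y.
At P_x=9, P_y=13.2, M=47: x* = 2/3·47/9 = 3.4815, y* = 1.1869.
Utility at the optimum: U(3.4815, 1.1869) = 206.9482.

V = 206.9482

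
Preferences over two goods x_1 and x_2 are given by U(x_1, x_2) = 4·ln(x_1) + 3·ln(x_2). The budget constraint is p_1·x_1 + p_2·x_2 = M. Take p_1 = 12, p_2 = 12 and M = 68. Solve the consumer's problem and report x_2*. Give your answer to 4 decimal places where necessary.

MU_x_1/MU_x_2 = (4·x_2)/(3·x_1); tangency sets this equal to p_1/p_2.
So 4·p_2·x_2 = 3·p_1·x_1; combined with the budget, a share 4/7 of income goes to x_1.
Demand: x_1*(p_1,p_2,M) = 4/7·M/p_1 and x_2* = 3/7·M/p_2.
At p_1=12, p_2=12, M=68: x_2* = 3/7·68/12 = 2.4286.

x_2* = 2.4286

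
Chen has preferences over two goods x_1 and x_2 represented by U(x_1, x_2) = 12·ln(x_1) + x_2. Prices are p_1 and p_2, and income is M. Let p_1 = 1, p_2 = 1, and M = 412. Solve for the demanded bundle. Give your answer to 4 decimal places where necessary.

x_1* = 12, x_2* = 400

Set MRS = p_1/p_2: (12/x_1)/1 = p_1/p_2.
So x_1*(p_1,p_2) = 12·p_2/p_1, independent of income; and x_2* = (M − 12·p_2)/p_2.
At the given prices: x_1* = 12·1/1 = 12, and x_2* = 400.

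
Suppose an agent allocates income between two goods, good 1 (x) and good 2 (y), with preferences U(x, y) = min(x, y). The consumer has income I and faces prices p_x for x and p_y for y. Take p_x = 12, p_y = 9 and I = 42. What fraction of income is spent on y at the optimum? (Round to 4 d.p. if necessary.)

Leontief preferences: the optimum is at the kink where x/1 = y/1, i.e. y = x.
Budget: p_x·x + p_y·x = I, so (p_x + p_y)·x = I.
Demand: x*(p_x,p_y,I) = I/(p_x + p_y), y* = I/(p_x + p_y).
Here 12 + 9 = 21, giving x* = 2 and y* = 2.
Expenditure on y: 9·2 = 18; share = 0.4286.

share on y = 0.4286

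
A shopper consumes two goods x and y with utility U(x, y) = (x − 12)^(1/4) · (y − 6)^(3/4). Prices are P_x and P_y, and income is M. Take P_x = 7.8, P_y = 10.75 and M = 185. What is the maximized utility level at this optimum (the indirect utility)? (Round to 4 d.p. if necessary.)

V = 1.5451

This is Cobb-Douglas in (x−12, y−6): tangency gives 0.25·P_y·(y−6) = 0.75·P_x·(x−12).
Substituting into the budget: x* = 12 + 0.25·(M − 12·P_x − 6·P_y)/P_x, and y* = 6 + 0.75·(…)/P_y.
Discretionary income = 185 − 12·7.8 − 6·10.75 = 26.9; x* = 12 + 0.25·26.9/7.8 = 12.8622; y* = 6 + 0.75·26.9/10.75 = 7.8767.
Utility at the optimum: U(12.8622, 7.8767) = 1.5451.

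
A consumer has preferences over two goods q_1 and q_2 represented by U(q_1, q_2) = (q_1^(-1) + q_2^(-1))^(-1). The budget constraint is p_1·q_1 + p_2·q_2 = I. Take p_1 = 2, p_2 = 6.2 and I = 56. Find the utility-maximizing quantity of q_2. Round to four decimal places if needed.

q_2* = 5.7605

MU_q_1 ∝ q_1^(-2), MU_q_2 ∝ q_2^(-2), so MRS = (q_2/q_1)^(2) = p_1/p_2.
Hence q_2/q_1 = (p_1/p_2)^(1/(2)), i.e. raised to the 0.5 power.
Substitute q_2 = (q_2/q_1)·q_1 into the budget: q_1* = I/(p_1 + p_2·(q_2/q_1)).
Numerically q_2/q_1 = 0.567962, so q_1* = 56/(2 + 6.2·0.567962) = 10.1424 and q_2* = 0.567962·10.1424 = 5.7605.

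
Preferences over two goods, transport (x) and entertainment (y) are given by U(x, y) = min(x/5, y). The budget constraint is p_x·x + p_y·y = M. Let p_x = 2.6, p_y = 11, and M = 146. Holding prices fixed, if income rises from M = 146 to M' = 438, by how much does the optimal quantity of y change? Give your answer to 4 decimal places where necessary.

Δy* = 12.1667

With perfect complements, no substitution: consume in ratio x:y = 5:1.
Budget: p_x·x + p_y·(1/5)·x = M, so (5·p_x + p_y)·x = 5·M.
Demand: x*(p_x,p_y,M) = 5·M/(5·p_x + p_y), y* = M/(5·p_x + p_y).
Here 5·2.6 + 11 = 24, giving y* = 6.0833.
At M' = 438: y* = 18.25. Change: 18.25 − 6.0833 = 12.1667.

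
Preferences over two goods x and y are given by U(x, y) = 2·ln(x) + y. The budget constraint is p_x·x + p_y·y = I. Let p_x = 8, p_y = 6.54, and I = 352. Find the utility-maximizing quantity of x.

Set MRS = p_x/p_y: (2/x)/1 = p_x/p_y.
So x*(p_x,p_y) = 2·p_y/p_x, independent of income; and y* = (I − 2·p_y)/p_y.
At the given prices: x* = 2·6.54/8 = 1.635.

x* = 1.635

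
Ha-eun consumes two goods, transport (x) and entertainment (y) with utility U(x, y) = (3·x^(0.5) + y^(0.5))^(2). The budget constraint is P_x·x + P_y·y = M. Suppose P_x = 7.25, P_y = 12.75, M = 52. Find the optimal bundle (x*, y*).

x* = 6.7462, y* = 0.2424

From the CES first-order condition, 3·(y/x)^(0.5) = P_x/P_y.
Solve for the ratio: y/x = [(1/3)·P_x/P_y]^(2).
Substitute y = (y/x)·x into the budget: x* = M/(P_x + P_y·(y/x)).
Numerically y/x = 0.035926, so x* = 52/(7.25 + 12.75·0.035926) = 6.7462 and y* = 0.035926·6.7462 = 0.2424.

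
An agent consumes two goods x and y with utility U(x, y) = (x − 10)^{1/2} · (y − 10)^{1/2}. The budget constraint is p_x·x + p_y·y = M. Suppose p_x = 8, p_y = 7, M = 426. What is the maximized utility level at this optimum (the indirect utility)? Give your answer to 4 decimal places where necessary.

MRS = (y−10)/(x−10). Tangency with p_x/p_y gives y−10 = (p_x/p_y)·(x−10).
After buying the subsistence bundle (10, 10), a share 0.5 of the remaining income goes to x: x* = 10 + 0.5·(M − 10p_x − 10p_y)/p_x.
Discretionary income = 426 − 10·8 − 10·7 = 276; x* = 10 + 0.5·276/8 = 27.25; y* = 10 + 0.5·276/7 = 29.7143.
Utility at the optimum: U(27.25, 29.7143) = 18.441.

V = 18.441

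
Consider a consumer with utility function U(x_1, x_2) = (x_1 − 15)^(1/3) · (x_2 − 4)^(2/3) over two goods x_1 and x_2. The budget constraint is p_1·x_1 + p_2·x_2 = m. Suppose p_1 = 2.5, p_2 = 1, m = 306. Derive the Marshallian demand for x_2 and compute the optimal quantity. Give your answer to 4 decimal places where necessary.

After buying the subsistence bundle (15, 4), a share 1/3 of the remaining income goes to x_1: x_1* = 15 + 1/3·(m − 15p_1 − 4p_2)/p_1.
Discretionary income = 306 − 15·2.5 − 4·1 = 264.5; x_2* = 4 + 2/3·264.5/1 = 180.3333.

x_2* = 180.3333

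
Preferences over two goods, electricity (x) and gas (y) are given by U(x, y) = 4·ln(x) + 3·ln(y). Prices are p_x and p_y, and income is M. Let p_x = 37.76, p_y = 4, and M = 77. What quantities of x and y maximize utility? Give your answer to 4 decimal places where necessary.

x* = 1.1653, y* = 8.25

The MRS is (4/3)·y/x. Set MRS = p_x/p_y.
So 4·p_y·y = 3·p_x·x; combined with the budget, a share 4/7 of income goes to x.
Demand: x*(p_x,p_y,M) = 4/7·M/p_x and y* = 3/7·M/p_y.
At p_x=37.76, p_y=4, M=77: x* = 4/7·77/37.76 = 1.1653, y* = 8.25.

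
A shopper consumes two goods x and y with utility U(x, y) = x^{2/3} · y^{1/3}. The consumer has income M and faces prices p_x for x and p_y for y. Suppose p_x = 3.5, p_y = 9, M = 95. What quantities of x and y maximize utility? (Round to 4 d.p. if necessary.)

x* = 18.0952, y* = 3.5185

Tangency: MRS = 2·y/x = p_x/p_y.
Rearranging, p_y·y = (1/2)·p_x·x. Substituting into the budget gives p_x·x·(1 + (1/2)) = M.
Demand: x*(p_x,p_y,M) = 2/3·M/p_x and y* = 1/3·M/p_y.
At p_x=3.5, p_y=9, M=95: x* = 2/3·95/3.5 = 18.0952, y* = 3.5185.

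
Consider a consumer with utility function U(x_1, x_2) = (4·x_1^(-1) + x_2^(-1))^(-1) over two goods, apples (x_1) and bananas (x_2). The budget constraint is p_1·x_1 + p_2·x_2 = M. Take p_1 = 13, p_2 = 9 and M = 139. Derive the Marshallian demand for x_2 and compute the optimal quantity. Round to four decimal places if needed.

x_2* = 4.5375

From the CES first-order condition, 4·(x_2/x_1)^(2) = p_1/p_2.
Hence x_2/x_1 = ((1/4)·p_1/p_2)^(1/(2)), i.e. raised to the 0.5 power.
With the ratio pinned down, the budget gives x_1* = M/(p_1 + p_2·(x_2/x_1)) and x_2* = (x_2/x_1)·x_1*.
Numerically x_2/x_1 = 0.600925, so x_1* = 139/(13 + 9·0.600925) = 7.5509 and x_2* = 0.600925·7.5509 = 4.5375.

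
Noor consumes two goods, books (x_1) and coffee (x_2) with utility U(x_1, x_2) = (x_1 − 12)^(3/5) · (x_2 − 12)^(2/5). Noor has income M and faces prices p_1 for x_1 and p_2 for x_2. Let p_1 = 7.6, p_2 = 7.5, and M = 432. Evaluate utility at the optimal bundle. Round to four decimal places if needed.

V = 16.925

Discretionary income = 432 − 12·7.6 − 12·7.5 = 250.8; x_1* = 12 + 0.6·250.8/7.6 = 31.8; x_2* = 12 + 0.4·250.8/7.5 = 25.376.
Utility at the optimum: U(31.8, 25.376) = 16.925.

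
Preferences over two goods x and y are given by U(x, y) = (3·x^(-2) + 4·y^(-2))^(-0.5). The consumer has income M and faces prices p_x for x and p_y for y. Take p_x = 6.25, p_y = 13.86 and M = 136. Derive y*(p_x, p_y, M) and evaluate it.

Numerically y/x = 0.844018, so x* = 136/(6.25 + 13.86·0.844018) = 7.5774 and y* = 0.844018·7.5774 = 6.3955.

y* = 6.3955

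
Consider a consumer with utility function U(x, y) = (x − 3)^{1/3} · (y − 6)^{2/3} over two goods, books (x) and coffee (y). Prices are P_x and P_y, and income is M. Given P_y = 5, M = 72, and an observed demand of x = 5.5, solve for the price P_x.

This is Cobb-Douglas in (x−3, y−6): tangency gives 1/3·P_y·(y−6) = 2/3·P_x·(x−3).
After buying the subsistence bundle (3, 6), a share 1/3 of the remaining income goes to x: x* = 3 + 1/3·(M − 3P_x − 6P_y)/P_x.
Set x* = 5.5 in the demand function and solve for P_x: P_x = 4.

P_x = 4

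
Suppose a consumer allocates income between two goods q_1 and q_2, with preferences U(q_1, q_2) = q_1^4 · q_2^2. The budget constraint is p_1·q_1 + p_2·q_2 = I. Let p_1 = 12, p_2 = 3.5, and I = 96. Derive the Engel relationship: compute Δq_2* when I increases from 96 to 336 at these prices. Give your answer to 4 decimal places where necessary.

The MRS is 2·q_2/q_1. Set MRS = p_1/p_2.
Rearranging, p_2·q_2 = (1/2)·p_1·q_1. Substituting into the budget gives p_1·q_1·(1 + (1/2)) = I.
Demand: q_1*(p_1,p_2,I) = 2/3·I/p_1 and q_2* = 1/3·I/p_2.
At p_1=12, p_2=3.5, I=96: q_2* = 1/3·96/3.5 = 9.1429.
At I' = 336: q_2* = 32. Change: 32 − 9.1429 = 22.8571.

Δq_2* = 22.8571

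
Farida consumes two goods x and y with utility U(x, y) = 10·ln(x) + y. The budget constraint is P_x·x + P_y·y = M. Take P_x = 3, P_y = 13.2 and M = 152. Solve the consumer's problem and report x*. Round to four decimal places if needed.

x* = 44

So x*(P_x,P_y) = 10·P_y/P_x, independent of income; and y* = (M − 10·P_y)/P_y.
At the given prices: x* = 10·13.2/3 = 44.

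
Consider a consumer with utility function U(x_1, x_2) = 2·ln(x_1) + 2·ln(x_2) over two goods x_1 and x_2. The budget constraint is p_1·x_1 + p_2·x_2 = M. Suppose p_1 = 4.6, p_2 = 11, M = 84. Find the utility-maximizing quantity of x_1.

MU_x_1/MU_x_2 = (2·x_2)/(2·x_1); tangency sets this equal to p_1/p_2.
So 2·p_2·x_2 = 2·p_1·x_1; combined with the budget, a share 0.5 of income goes to x_1.
Demand: x_1*(p_1,p_2,M) = 0.5·M/p_1 and x_2* = 0.5·M/p_2.
At p_1=4.6, p_2=11, M=84: x_1* = 0.5·84/4.6 = 9.1304.

x_1* = 9.1304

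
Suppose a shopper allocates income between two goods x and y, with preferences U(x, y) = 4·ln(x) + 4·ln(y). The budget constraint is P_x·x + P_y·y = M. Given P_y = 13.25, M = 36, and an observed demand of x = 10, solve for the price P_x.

MU_x/MU_y = (4·y)/(4·x); tangency sets this equal to P_x/P_y.
Rearranging, P_y·y = P_x·x. Substituting into the budget gives P_x·x·(1 + 1) = M.
Demand: x*(P_x,P_y,M) = 0.5·M/P_x and y* = 0.5·M/P_y.
Set x* = 10 in the demand function and solve for P_x: P_x = 1.8.

P_x = 1.8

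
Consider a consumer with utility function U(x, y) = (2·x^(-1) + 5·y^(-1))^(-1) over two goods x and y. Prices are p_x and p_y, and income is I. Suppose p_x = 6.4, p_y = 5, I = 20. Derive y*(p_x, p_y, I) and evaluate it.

Substitute y = (y/x)·x into the budget: x* = I/(p_x + p_y·(y/x)).
Numerically y/x = 1.788854, so x* = 20/(6.4 + 5·1.788854) = 1.3034 and y* = 1.788854·1.3034 = 2.3316.

y* = 2.3316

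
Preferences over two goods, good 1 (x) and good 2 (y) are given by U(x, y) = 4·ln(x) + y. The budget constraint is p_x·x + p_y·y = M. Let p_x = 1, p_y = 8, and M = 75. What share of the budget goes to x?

share on x = 0.4267

So x*(p_x,p_y) = 4·p_y/p_x, independent of income; and y* = (M − 4·p_y)/p_y.
At the given prices: x* = 4·8/1 = 32, and y* = 5.375.
Expenditure on x: 1·32 = 32; share = 0.4267.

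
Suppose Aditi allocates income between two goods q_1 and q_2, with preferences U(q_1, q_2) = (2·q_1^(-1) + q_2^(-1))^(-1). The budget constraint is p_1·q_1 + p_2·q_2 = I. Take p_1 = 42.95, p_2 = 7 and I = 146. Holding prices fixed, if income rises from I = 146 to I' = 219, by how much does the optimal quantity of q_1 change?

Δq_1* = 1.3222

MU_q_1 ∝ 2·q_1^(-2), MU_q_2 ∝ q_2^(-2), so MRS = 2·(q_2/q_1)^(2) = p_1/p_2.
Solve for the ratio: q_2/q_1 = [(1/2)·p_1/p_2]^(0.5).
With the ratio pinned down, the budget gives q_1* = I/(p_1 + p_2·(q_2/q_1)) and q_2* = (q_2/q_1)·q_1*.
Numerically q_2/q_1 = 1.75153, so q_1* = 146/(42.95 + 7·1.75153) = 2.6444.
At I' = 219: q_1* = 3.9666. Change: 3.9666 − 2.6444 = 1.3222.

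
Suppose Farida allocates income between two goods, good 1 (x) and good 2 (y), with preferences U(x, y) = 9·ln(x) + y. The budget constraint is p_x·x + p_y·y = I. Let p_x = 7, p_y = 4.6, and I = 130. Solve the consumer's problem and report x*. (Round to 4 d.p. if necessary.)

x* = 5.9143

MU_x = 9/x, MU_y = 1. Tangency: 9/x = p_x/p_y.
So x*(p_x,p_y) = 9·p_y/p_x, independent of income; and y* = (I − 9·p_y)/p_y.
At the given prices: x* = 9·4.6/7 = 5.9143.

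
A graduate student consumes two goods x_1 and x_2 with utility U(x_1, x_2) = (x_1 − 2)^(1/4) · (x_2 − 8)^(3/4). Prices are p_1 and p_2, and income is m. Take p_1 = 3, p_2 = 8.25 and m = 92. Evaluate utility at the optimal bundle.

V = 1.7791

This is Cobb-Douglas in (x_1−2, x_2−8): tangency gives 0.25·p_2·(x_2−8) = 0.75·p_1·(x_1−2).
After buying the subsistence bundle (2, 8), a share 0.25 of the remaining income goes to x_1: x_1* = 2 + 0.25·(m − 2p_1 − 8p_2)/p_1.
Discretionary income = 92 − 2·3 − 8·8.25 = 20; x_1* = 2 + 0.25·20/3 = 3.6667; x_2* = 8 + 0.75·20/8.25 = 9.8182.
Utility at the optimum: U(3.6667, 9.8182) = 1.7791.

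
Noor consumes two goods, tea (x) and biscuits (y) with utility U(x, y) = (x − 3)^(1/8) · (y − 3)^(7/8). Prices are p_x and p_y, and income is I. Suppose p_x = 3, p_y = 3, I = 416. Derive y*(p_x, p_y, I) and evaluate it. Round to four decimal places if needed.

MRS = (1/7)·(y−3)/(x−3). Tangency with p_x/p_y gives y−3 = 7·(p_x/p_y)·(x−3).
After buying the subsistence bundle (3, 3), a share 0.125 of the remaining income goes to x: x* = 3 + 0.125·(I − 3p_x − 3p_y)/p_x.
Discretionary income = 416 − 3·3 − 3·3 = 398; y* = 3 + 0.875·398/3 = 119.0833.

y* = 119.0833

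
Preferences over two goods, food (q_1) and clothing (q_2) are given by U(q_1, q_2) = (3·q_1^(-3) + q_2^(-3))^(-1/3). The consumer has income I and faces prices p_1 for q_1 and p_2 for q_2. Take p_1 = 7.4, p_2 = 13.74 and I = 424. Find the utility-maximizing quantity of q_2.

q_2* = 16.8868

MU_q_1 ∝ 3·q_1^(-4), MU_q_2 ∝ q_2^(-4), so MRS = 3·(q_2/q_1)^(4) = p_1/p_2.
Hence q_2/q_1 = ((1/3)·p_1/p_2)^(1/(4)), i.e. raised to the 0.25 power.
Substitute q_2 = (q_2/q_1)·q_1 into the budget: q_1* = I/(p_1 + p_2·(q_2/q_1)).
Numerically q_2/q_1 = 0.650925, so q_1* = 424/(7.4 + 13.74·0.650925) = 25.9427 and q_2* = 0.650925·25.9427 = 16.8868.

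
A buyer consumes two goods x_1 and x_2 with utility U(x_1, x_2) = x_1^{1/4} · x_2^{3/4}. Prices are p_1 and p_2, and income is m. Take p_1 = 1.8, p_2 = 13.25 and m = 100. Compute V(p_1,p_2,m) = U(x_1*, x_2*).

MU_x_1/MU_x_2 = (0.25·x_2)/(0.75·x_1); tangency sets this equal to p_1/p_2.
So 0.25·p_2·x_2 = 0.75·p_1·x_1; combined with the budget, a share 0.25 of income goes to x_1.
Demand: x_1*(p_1,p_2,m) = 0.25·m/p_1 and x_2* = 0.75·m/p_2.
At p_1=1.8, p_2=13.25, m=100: x_1* = 0.25·100/1.8 = 13.8889, x_2* = 5.6604.
Utility at the optimum: U(13.8889, 5.6604) = 7.0844.

V = 7.0844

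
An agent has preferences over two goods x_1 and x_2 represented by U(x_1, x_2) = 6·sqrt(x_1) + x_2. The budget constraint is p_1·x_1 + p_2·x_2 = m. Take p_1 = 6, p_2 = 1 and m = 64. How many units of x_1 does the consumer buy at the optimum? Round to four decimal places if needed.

Set MRS = p_1/p_2: 3·x_1^(−1/2) = p_1/p_2.
Thus x_1* = (3·p_2/p_1)² — independent of m — with the rest of income spent on x_2.
Plugging in: x_1* = (3·1/6)² = 0.25.

x_1* = 0.25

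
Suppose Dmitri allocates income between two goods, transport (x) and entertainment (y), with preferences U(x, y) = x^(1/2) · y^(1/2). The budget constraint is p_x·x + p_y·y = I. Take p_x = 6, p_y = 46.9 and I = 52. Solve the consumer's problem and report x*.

x* = 4.3333

The MRS is y/x. Set MRS = p_x/p_y.
So 0.5·p_y·y = 0.5·p_x·x; combined with the budget, a share 0.5 of income goes to x.
Demand: x*(p_x,p_y,I) = 0.5·I/p_x and y* = 0.5·I/p_y.
At p_x=6, p_y=46.9, I=52: x* = 0.5·52/6 = 4.3333.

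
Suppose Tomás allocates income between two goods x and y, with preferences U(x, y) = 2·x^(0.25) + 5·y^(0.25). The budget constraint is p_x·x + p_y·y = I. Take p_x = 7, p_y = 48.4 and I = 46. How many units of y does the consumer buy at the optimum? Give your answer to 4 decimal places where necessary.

MRS = MU_x/MU_y = (2/5)·(y/x)^(0.75). Set equal to p_x/p_y.
Solve for the ratio: y/x = [(5/2)·p_x/p_y]^(4/3).
Substitute y = (y/x)·x into the budget: x* = I/(p_x + p_y·(y/x)).
Numerically y/x = 0.257587, so x* = 46/(7 + 48.4·0.257587) = 2.3629 and y* = 0.257587·2.3629 = 0.6087.

y* = 0.6087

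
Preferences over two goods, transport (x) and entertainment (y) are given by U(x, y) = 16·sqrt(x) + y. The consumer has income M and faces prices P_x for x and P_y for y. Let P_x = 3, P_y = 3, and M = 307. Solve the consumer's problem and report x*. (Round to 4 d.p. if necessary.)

Utility is quasi-linear in y; the FOC for x is 8/√x = P_x/P_y.
Solve: √x = 8·P_y/P_x, so x*(P_x,P_y) = (8·P_y/P_x)², and y* = (M − P_x·x*)/P_y.
Plugging in: x* = (8·3/3)² = 64.

x* = 64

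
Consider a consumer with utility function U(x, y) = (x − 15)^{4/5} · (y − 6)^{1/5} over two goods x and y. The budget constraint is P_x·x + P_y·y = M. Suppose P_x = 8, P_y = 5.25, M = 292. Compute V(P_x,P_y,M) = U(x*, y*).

V = 11.5838

MRS = 4·(y−6)/(x−15). Tangency with P_x/P_y gives y−6 = (1/4)·(P_x/P_y)·(x−15).
After buying the subsistence bundle (15, 6), a share 0.8 of the remaining income goes to x: x* = 15 + 0.8·(M − 15P_x − 6P_y)/P_x.
Discretionary income = 292 − 15·8 − 6·5.25 = 140.5; x* = 15 + 0.8·140.5/8 = 29.05; y* = 6 + 0.2·140.5/5.25 = 11.3524.
Utility at the optimum: U(29.05, 11.3524) = 11.5838.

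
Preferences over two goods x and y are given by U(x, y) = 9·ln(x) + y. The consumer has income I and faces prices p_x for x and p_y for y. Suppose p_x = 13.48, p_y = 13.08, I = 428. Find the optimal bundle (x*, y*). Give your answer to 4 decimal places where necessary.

So x*(p_x,p_y) = 9·p_y/p_x, independent of income; and y* = (I − 9·p_y)/p_y.
At the given prices: x* = 9·13.08/13.48 = 8.7329, and y* = 23.7217.

x* = 8.7329, y* = 23.7217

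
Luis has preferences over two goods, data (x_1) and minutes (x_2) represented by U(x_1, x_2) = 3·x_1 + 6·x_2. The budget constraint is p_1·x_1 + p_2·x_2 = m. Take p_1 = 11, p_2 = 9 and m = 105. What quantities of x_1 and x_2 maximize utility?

x_2 gives more utility per dollar, so spend all income on x_2: x_2* = m/p_2, x_1* = 0.
Numerically: x_1* = 0, x_2* = 11.6667.

x_1* = 0, x_2* = 11.6667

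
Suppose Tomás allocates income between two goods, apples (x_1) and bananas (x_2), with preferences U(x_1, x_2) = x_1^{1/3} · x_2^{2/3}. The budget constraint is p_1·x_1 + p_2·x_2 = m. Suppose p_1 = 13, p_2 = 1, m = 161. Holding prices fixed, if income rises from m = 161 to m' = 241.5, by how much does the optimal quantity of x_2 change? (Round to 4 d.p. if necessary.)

Δx_2* = 53.6667

MU_x_1/MU_x_2 = (1/3·x_2)/(2/3·x_1); tangency sets this equal to p_1/p_2.
Rearranging, p_2·x_2 = 2·p_1·x_1. Substituting into the budget gives p_1·x_1·(1 + 2) = m.
Demand: x_1*(p_1,p_2,m) = 1/3·m/p_1 and x_2* = 2/3·m/p_2.
At p_1=13, p_2=1, m=161: x_2* = 2/3·161/1 = 107.3333.
At m' = 241.5: x_2* = 161. Change: 161 − 107.3333 = 53.6667.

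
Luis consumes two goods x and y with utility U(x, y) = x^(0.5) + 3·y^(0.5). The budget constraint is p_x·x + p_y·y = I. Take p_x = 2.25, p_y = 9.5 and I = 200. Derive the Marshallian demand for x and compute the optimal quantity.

x* = 28.3847

MRS = MU_x/MU_y = (1/3)·(y/x)^(0.5). Set equal to p_x/p_y.
Solve for the ratio: y/x = [3·p_x/p_y]^(2).
With the ratio pinned down, the budget gives x* = I/(p_x + p_y·(y/x)) and y* = (y/x)·x*.
Numerically y/x = 0.504848, so x* = 200/(2.25 + 9.5·0.504848) = 28.3847.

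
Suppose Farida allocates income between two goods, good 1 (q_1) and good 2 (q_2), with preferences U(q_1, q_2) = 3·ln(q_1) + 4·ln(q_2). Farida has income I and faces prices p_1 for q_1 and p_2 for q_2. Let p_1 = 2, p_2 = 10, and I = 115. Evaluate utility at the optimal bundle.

MU_q_1/MU_q_2 = (3·q_2)/(4·q_1); tangency sets this equal to p_1/p_2.
So 3·p_2·q_2 = 4·p_1·q_1; combined with the budget, a share 3/7 of income goes to q_1.
Demand: q_1*(p_1,p_2,I) = 3/7·I/p_1 and q_2* = 4/7·I/p_2.
At p_1=2, p_2=10, I=115: q_1* = 3/7·115/2 = 24.6429, q_2* = 6.5714.
Utility at the optimum: U(24.6429, 6.5714) = 17.1444.

V = 17.1444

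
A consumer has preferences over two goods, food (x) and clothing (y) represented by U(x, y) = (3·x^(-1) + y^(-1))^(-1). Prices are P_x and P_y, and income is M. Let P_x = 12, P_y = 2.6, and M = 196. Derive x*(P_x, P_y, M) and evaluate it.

x* = 12.8736

MU_x ∝ 3·x^(-2), MU_y ∝ y^(-2), so MRS = 3·(y/x)^(2) = P_x/P_y.
Solve for the ratio: y/x = [(1/3)·P_x/P_y]^(0.5).
With the ratio pinned down, the budget gives x* = M/(P_x + P_y·(y/x)) and y* = (y/x)·x*.
Numerically y/x = 1.240347, so x* = 196/(12 + 2.6·1.240347) = 12.8736.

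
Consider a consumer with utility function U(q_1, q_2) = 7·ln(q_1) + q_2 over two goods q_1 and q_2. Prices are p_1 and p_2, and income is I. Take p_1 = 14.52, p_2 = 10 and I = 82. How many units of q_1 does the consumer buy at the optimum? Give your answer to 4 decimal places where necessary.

MU_q_1 = 7/q_1, MU_q_2 = 1. Tangency: 7/q_1 = p_1/p_2.
So q_1*(p_1,p_2) = 7·p_2/p_1, independent of income; and q_2* = (I − 7·p_2)/p_2.
At the given prices: q_1* = 7·10/14.52 = 4.8209.

q_1* = 4.8209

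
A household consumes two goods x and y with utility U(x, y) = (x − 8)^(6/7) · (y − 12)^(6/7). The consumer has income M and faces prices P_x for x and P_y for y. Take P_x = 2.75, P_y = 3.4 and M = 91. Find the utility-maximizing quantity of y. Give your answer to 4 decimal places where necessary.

y* = 16.1471

MRS = (y−12)/(x−8). Tangency with P_x/P_y gives y−12 = (P_x/P_y)·(x−8).
Substituting into the budget: x* = 8 + 0.5·(M − 8·P_x − 12·P_y)/P_x, and y* = 12 + 0.5·(…)/P_y.
Discretionary income = 91 − 8·2.75 − 12·3.4 = 28.2; y* = 12 + 0.5·28.2/3.4 = 16.1471.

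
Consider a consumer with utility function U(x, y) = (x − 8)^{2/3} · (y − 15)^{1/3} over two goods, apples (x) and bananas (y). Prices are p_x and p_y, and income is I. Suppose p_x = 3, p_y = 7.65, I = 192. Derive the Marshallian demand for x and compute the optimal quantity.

x* = 19.8333

This is Cobb-Douglas in (x−8, y−15): tangency gives 2/3·p_y·(y−15) = 1/3·p_x·(x−8).
After buying the subsistence bundle (8, 15), a share 2/3 of the remaining income goes to x: x* = 8 + 2/3·(I − 8p_x − 15p_y)/p_x.
Discretionary income = 192 − 8·3 − 15·7.65 = 53.25; x* = 8 + 2/3·53.25/3 = 19.8333.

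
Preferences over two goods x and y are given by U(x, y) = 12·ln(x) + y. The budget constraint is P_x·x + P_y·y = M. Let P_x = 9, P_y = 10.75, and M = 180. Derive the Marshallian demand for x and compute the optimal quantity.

Set MRS = P_x/P_y: (12/x)/1 = P_x/P_y.
So x*(P_x,P_y) = 12·P_y/P_x, independent of income; and y* = (M − 12·P_y)/P_y.
At the given prices: x* = 12·10.75/9 = 14.3333.

x* = 14.3333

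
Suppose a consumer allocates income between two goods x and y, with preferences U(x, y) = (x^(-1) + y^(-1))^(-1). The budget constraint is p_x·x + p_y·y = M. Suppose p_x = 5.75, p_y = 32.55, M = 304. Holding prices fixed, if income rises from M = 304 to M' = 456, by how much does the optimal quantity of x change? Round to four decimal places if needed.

Δx* = 7.8227

Substitute y = (y/x)·x into the budget: x* = M/(p_x + p_y·(y/x)).
Numerically y/x = 0.420299, so x* = 304/(5.75 + 32.55·0.420299) = 15.6453.
At M' = 456: x* = 23.468. Change: 23.468 − 15.6453 = 7.8227.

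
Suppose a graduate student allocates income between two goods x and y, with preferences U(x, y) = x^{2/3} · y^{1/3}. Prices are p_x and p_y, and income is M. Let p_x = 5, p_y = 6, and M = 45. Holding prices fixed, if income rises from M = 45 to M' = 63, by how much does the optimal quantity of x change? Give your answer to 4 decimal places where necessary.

Δx* = 2.4

Demand: x*(p_x,p_y,M) = 2/3·M/p_x and y* = 1/3·M/p_y.
At p_x=5, p_y=6, M=45: x* = 2/3·45/5 = 6.
At M' = 63: x* = 8.4. Change: 8.4 − 6 = 2.4.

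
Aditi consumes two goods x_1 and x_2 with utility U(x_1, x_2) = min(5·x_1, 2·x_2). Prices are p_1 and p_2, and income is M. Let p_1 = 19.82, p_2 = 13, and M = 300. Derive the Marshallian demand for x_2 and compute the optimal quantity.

Leontief preferences: the optimum is at the kink where x_1/2 = x_2/5, i.e. x_2 = (5/2)·x_1.
Budget: p_1·x_1 + p_2·(5/2)·x_1 = M, so (2·p_1 + 5·p_2)·x_1 = 2·M.
Demand: x_1*(p_1,p_2,M) = 2·M/(2·p_1 + 5·p_2), x_2* = 5·M/(2·p_1 + 5·p_2).
Here 2·19.82 + 5·13 = 104.64, giving x_2* = 14.3349.

x_2* = 14.3349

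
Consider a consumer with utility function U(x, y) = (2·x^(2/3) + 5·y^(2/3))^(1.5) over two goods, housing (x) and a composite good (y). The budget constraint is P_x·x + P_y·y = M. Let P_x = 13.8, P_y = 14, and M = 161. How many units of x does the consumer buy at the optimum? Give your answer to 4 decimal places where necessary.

x* = 0.721

MU_x ∝ 2·x^(-1/3), MU_y ∝ 5·y^(-1/3), so MRS = (2/5)·(y/x)^(1/3) = P_x/P_y.
Hence y/x = ((5/2)·P_x/P_y)^(1/(1/3)), i.e. raised to the 3 power.
With the ratio pinned down, the budget gives x* = M/(P_x + P_y·(y/x)) and y* = (y/x)·x*.
Numerically y/x = 14.964878, so x* = 161/(13.8 + 14·14.964878) = 0.721.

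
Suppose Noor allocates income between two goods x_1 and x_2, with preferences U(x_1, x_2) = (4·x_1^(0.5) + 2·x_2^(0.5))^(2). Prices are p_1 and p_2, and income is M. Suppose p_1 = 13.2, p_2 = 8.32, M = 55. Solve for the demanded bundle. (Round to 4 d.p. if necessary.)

MU_x_1 ∝ 4·x_1^(-0.5), MU_x_2 ∝ 2·x_2^(-0.5), so MRS = 2·(x_2/x_1)^(0.5) = p_1/p_2.
Hence x_2/x_1 = ((1/2)·p_1/p_2)^(1/(0.5)), i.e. raised to the 2 power.
Substitute x_2 = (x_2/x_1)·x_1 into the budget: x_1* = M/(p_1 + p_2·(x_2/x_1)).
Numerically x_2/x_1 = 0.629276, so x_1* = 55/(13.2 + 8.32·0.629276) = 2.9834 and x_2* = 0.629276·2.9834 = 1.8774.

x_1* = 2.9834, x_2* = 1.8774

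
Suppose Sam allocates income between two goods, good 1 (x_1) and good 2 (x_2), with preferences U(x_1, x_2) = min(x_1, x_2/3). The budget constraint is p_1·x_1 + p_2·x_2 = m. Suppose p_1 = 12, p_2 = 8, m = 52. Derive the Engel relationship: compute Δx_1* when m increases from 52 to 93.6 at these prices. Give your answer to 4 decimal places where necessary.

Δx_1* = 1.1556

Leontief preferences: the optimum is at the kink where x_1/1 = x_2/3, i.e. x_2 = 3·x_1.
Budget: p_1·x_1 + p_2·3·x_1 = m, so (p_1 + 3·p_2)·x_1 = m.
Demand: x_1*(p_1,p_2,m) = m/(p_1 + 3·p_2), x_2* = 3·m/(p_1 + 3·p_2).
Here 12 + 3·8 = 36, giving x_1* = 1.4444.
At m' = 93.6: x_1* = 2.6. Change: 2.6 − 1.4444 = 1.1556.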